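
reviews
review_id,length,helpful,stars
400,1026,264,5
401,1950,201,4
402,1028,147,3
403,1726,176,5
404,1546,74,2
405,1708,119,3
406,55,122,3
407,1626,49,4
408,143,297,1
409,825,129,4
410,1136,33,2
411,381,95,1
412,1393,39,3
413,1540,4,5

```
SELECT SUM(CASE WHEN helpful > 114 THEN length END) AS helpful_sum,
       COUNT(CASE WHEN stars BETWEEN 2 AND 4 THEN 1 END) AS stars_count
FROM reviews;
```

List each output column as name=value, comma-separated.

[helpful_sum: helpful > 114]
review_id=400: ✓ → 1026
review_id=401: ✓ → 1950
review_id=402: ✓ → 1028
review_id=403: ✓ → 1726
review_id=404: ✗
review_id=405: ✓ → 1708
review_id=406: ✓ → 55
review_id=407: ✗
review_id=408: ✓ → 143
review_id=409: ✓ → 825
review_id=410: ✗
review_id=411: ✗
review_id=412: ✗
review_id=413: ✗
helpful_sum = 1026 + 1950 + 1028 + 1726 + 1708 + 55 + 143 + 825 = 8461
—
[stars_count: stars BETWEEN 2 AND 4]
review_id=400: ✗
review_id=401: ✓ → 1
review_id=402: ✓ → 1
review_id=403: ✗
review_id=404: ✓ → 1
review_id=405: ✓ → 1
review_id=406: ✓ → 1
review_id=407: ✓ → 1
review_id=408: ✗
review_id=409: ✓ → 1
review_id=410: ✓ → 1
review_id=411: ✗
review_id=412: ✓ → 1
review_id=413: ✗
stars_count = COUNT(1, 1, 1, 1, 1, 1, 1, 1, 1) = 9

helpful_sum=8461, stars_count=9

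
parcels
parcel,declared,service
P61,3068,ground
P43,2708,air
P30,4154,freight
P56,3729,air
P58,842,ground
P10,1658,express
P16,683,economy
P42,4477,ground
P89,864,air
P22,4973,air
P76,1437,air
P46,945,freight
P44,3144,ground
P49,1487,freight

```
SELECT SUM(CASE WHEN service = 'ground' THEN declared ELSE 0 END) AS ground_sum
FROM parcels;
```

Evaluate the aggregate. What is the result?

parcel=P61: ✓ → 3068
parcel=P43: ✗
parcel=P30: ✗
parcel=P56: ✗
parcel=P58: ✓ → 842
parcel=P10: ✗
parcel=P16: ✗
parcel=P42: ✓ → 4477
parcel=P89: ✗
parcel=P22: ✗
parcel=P76: ✗
parcel=P46: ✗
parcel=P44: ✓ → 3144
parcel=P49: ✗
ground_sum = 3068 + 842 + 4477 + 3144 = 11531

11531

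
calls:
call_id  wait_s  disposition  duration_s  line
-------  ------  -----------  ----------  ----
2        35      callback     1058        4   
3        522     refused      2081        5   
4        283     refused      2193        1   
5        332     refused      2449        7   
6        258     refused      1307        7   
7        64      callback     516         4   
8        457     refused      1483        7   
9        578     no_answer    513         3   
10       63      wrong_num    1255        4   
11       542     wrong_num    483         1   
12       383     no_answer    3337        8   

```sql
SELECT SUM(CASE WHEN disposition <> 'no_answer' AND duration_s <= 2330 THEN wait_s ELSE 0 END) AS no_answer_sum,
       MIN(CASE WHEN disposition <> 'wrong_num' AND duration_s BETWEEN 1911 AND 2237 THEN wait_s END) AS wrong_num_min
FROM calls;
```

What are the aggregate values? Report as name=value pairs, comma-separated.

[no_answer_sum: disposition <> 'no_answer' AND duration_s <= 2330]
call_id=2: ✓ → 35
call_id=3: ✓ → 522
call_id=4: ✓ → 283
call_id=5: ✗
call_id=6: ✓ → 258
call_id=7: ✓ → 64
call_id=8: ✓ → 457
call_id=9: ✗
call_id=10: ✓ → 63
call_id=11: ✓ → 542
call_id=12: ✗
no_answer_sum = 35 + 522 + 283 + 258 + 64 + 457 + 63 + 542 = 2224
—
[wrong_num_min: disposition <> 'wrong_num' AND duration_s BETWEEN 1911 AND 2237]
call_id=2: ✗
call_id=3: ✓ → 522
call_id=4: ✓ → 283
call_id=5: ✗
call_id=6: ✗
call_id=7: ✗
call_id=8: ✗
call_id=9: ✗
call_id=10: ✗
call_id=11: ✗
call_id=12: ✗
wrong_num_min = MIN(522, 283) = 283

no_answer_sum=2224, wrong_num_min=283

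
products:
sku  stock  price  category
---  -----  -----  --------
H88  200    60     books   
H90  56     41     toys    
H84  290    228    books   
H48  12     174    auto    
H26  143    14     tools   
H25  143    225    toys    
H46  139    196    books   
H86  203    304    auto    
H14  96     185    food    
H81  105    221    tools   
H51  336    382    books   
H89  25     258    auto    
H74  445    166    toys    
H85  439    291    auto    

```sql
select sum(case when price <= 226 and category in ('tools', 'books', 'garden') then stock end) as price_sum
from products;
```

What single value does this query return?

sku=H88: ✓ → 200
sku=H90: ✗
sku=H84: ✗
sku=H48: ✗
sku=H26: ✓ → 143
sku=H25: ✗
sku=H46: ✓ → 139
sku=H86: ✗
sku=H14: ✗
sku=H81: ✓ → 105
sku=H51: ✗
sku=H89: ✗
sku=H74: ✗
sku=H85: ✗
price_sum = 200 + 143 + 139 + 105 = 587

587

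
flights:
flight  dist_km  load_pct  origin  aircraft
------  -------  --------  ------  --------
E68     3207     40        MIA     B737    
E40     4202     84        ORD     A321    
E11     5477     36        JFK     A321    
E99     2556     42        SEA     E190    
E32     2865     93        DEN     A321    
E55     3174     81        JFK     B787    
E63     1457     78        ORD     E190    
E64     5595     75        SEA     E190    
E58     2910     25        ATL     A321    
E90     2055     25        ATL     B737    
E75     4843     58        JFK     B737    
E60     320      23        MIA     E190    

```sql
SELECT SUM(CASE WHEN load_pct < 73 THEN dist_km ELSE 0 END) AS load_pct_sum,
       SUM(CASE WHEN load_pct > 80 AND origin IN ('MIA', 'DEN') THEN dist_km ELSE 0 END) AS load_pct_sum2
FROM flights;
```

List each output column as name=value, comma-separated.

load_pct_sum=21368, load_pct_sum2=2865

[load_pct_sum: load_pct < 73]
flight=E68: ✓ → 3207
flight=E40: ✗
flight=E11: ✓ → 5477
flight=E99: ✓ → 2556
flight=E32: ✗
flight=E55: ✗
flight=E63: ✗
flight=E64: ✗
flight=E58: ✓ → 2910
flight=E90: ✓ → 2055
flight=E75: ✓ → 4843
flight=E60: ✓ → 320
load_pct_sum = 3207 + 5477 + 2556 + 2910 + 2055 + 4843 + 320 = 21368
—
[load_pct_sum2: load_pct > 80 AND origin IN ('MIA', 'DEN')]
flight=E68: ✗
flight=E40: ✗
flight=E11: ✗
flight=E99: ✗
flight=E32: ✓ → 2865
flight=E55: ✗
flight=E63: ✗
flight=E64: ✗
flight=E58: ✗
flight=E90: ✗
flight=E75: ✗
flight=E60: ✗
load_pct_sum2 = 2865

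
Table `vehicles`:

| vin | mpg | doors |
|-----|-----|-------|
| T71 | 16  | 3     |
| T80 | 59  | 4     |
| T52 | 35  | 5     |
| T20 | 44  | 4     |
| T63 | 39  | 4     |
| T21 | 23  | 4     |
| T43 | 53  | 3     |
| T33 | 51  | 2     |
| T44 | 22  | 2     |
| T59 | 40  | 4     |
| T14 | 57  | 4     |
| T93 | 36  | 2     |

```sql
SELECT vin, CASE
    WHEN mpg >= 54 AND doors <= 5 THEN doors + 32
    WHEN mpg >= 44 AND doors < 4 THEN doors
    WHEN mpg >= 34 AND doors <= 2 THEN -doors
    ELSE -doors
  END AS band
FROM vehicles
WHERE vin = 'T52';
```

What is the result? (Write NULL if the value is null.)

-5

vin = T52: mpg=35, doors=5.
mpg >= 54 AND doors <= 5 → false
mpg >= 44 AND doors < 4 → false
mpg >= 34 AND doors <= 2 → false
No prior WHEN matched → ELSE → -5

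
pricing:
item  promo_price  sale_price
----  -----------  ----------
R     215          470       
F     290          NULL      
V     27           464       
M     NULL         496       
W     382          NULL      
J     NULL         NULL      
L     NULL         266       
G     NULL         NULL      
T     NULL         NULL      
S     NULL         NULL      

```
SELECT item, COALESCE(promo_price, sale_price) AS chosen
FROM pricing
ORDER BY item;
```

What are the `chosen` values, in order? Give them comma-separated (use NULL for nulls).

290, NULL, NULL, 266, 496, 215, NULL, NULL, 27, 382

item=F: promo_price=290 → 290
item=G: promo_price=NULL, sale_price=NULL (all NULL) → NULL
item=J: promo_price=NULL, sale_price=NULL (all NULL) → NULL
item=L: promo_price=NULL, sale_price=266 → 266
item=M: promo_price=NULL, sale_price=496 → 496
item=R: promo_price=215 → 215
item=S: promo_price=NULL, sale_price=NULL (all NULL) → NULL
item=T: promo_price=NULL, sale_price=NULL (all NULL) → NULL
item=V: promo_price=27 → 27
item=W: promo_price=382 → 382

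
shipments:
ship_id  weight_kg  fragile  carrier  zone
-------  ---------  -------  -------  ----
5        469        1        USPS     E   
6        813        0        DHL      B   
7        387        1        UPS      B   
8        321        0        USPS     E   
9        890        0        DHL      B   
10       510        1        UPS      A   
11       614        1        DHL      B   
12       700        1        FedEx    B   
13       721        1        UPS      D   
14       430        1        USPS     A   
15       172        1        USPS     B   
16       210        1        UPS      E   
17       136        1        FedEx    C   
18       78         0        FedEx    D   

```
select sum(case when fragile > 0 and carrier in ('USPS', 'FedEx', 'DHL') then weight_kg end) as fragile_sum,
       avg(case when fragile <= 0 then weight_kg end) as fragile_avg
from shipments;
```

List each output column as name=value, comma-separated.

[fragile_sum: fragile > 0 and carrier in ('USPS', 'FedEx', 'DHL')]
ship_id=5: ✓ → 469
ship_id=6: ✗
ship_id=7: ✗
ship_id=8: ✗
ship_id=9: ✗
ship_id=10: ✗
ship_id=11: ✓ → 614
ship_id=12: ✓ → 700
ship_id=13: ✗
ship_id=14: ✓ → 430
ship_id=15: ✓ → 172
ship_id=16: ✗
ship_id=17: ✓ → 136
ship_id=18: ✗
fragile_sum = 469 + 614 + 700 + 430 + 172 + 136 = 2521
—
[fragile_avg: fragile <= 0]
ship_id=5: ✗
ship_id=6: ✓ → 813
ship_id=7: ✗
ship_id=8: ✓ → 321
ship_id=9: ✓ → 890
ship_id=10: ✗
ship_id=11: ✗
ship_id=12: ✗
ship_id=13: ✗
ship_id=14: ✗
ship_id=15: ✗
ship_id=16: ✗
ship_id=17: ✗
ship_id=18: ✓ → 78
fragile_avg = (813 + 321 + 890 + 78) / 4 = 525.5

fragile_sum=2521, fragile_avg=525.5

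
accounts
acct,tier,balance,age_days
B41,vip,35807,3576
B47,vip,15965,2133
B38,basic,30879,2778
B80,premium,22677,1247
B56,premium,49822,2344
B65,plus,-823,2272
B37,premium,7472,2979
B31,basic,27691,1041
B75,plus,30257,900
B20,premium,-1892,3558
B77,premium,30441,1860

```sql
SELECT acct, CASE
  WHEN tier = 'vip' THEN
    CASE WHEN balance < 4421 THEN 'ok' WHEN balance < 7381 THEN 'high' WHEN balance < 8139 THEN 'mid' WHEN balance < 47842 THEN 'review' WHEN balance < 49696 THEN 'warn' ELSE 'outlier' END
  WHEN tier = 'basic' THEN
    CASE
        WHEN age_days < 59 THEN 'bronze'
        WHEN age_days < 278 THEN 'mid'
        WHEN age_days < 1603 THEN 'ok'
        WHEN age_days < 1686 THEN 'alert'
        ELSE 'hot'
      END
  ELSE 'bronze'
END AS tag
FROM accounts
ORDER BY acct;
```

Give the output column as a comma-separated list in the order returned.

bronze, ok, bronze, hot, review, review, bronze, bronze, bronze, bronze, bronze

acct=B20: tier='premium' → outer ELSE → bronze
acct=B31: tier='basic' → inner[age_days < 1603] → ok
acct=B37: tier='premium' → outer ELSE → bronze
acct=B38: tier='basic' → inner[ELSE] → hot
acct=B41: tier='vip' → inner[balance < 47842] → review
acct=B47: tier='vip' → inner[balance < 47842] → review
acct=B56: tier='premium' → outer ELSE → bronze
acct=B65: tier='plus' → outer ELSE → bronze
acct=B75: tier='plus' → outer ELSE → bronze
acct=B77: tier='premium' → outer ELSE → bronze
acct=B80: tier='premium' → outer ELSE → bronze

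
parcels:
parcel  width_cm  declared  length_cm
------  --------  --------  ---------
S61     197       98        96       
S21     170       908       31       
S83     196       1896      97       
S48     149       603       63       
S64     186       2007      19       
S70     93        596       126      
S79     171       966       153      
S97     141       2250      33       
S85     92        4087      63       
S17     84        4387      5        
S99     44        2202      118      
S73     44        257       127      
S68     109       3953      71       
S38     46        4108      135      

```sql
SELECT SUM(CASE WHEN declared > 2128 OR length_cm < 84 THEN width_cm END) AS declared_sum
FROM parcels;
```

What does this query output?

1021

parcel=S61: ✗
parcel=S21: ✓ → 170
parcel=S83: ✗
parcel=S48: ✓ → 149
parcel=S64: ✓ → 186
parcel=S70: ✗
parcel=S79: ✗
parcel=S97: ✓ → 141
parcel=S85: ✓ → 92
parcel=S17: ✓ → 84
parcel=S99: ✓ → 44
parcel=S73: ✗
parcel=S68: ✓ → 109
parcel=S38: ✓ → 46
declared_sum = 170 + 149 + 186 + 141 + 92 + 84 + 44 + 109 + 46 = 1021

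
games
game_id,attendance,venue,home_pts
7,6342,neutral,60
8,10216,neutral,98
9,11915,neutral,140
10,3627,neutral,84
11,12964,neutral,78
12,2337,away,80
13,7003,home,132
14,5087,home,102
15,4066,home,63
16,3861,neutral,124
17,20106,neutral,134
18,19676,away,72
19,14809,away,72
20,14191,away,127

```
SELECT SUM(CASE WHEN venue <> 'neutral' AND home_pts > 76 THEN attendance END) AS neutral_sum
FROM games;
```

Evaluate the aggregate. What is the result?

28618

game_id=7: ✗
game_id=8: ✗
game_id=9: ✗
game_id=10: ✗
game_id=11: ✗
game_id=12: ✓ → 2337
game_id=13: ✓ → 7003
game_id=14: ✓ → 5087
game_id=15: ✗
game_id=16: ✗
game_id=17: ✗
game_id=18: ✗
game_id=19: ✗
game_id=20: ✓ → 14191
neutral_sum = 2337 + 7003 + 5087 + 14191 = 28618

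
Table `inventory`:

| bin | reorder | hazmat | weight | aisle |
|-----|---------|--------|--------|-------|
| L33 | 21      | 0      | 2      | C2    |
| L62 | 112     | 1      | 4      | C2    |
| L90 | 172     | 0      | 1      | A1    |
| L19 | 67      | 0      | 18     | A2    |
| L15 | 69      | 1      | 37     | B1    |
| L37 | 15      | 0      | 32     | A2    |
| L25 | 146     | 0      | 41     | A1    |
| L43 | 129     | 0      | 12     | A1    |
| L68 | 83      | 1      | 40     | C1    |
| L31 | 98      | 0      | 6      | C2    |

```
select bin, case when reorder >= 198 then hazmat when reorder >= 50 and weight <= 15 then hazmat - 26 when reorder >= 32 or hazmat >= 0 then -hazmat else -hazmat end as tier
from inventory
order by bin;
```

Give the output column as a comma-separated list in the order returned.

bin=L15: reorder >= 32 or hazmat >= 0 → -1
bin=L19: reorder >= 32 or hazmat >= 0 → 0
bin=L25: reorder >= 32 or hazmat >= 0 → 0
bin=L31: reorder >= 50 and weight <= 15 → -26
bin=L33: reorder >= 32 or hazmat >= 0 → 0
bin=L37: reorder >= 32 or hazmat >= 0 → 0
bin=L43: reorder >= 50 and weight <= 15 → -26
bin=L62: reorder >= 50 and weight <= 15 → -25
bin=L68: reorder >= 32 or hazmat >= 0 → -1
bin=L90: reorder >= 50 and weight <= 15 → -26

-1, 0, 0, -26, 0, 0, -26, -25, -1, -26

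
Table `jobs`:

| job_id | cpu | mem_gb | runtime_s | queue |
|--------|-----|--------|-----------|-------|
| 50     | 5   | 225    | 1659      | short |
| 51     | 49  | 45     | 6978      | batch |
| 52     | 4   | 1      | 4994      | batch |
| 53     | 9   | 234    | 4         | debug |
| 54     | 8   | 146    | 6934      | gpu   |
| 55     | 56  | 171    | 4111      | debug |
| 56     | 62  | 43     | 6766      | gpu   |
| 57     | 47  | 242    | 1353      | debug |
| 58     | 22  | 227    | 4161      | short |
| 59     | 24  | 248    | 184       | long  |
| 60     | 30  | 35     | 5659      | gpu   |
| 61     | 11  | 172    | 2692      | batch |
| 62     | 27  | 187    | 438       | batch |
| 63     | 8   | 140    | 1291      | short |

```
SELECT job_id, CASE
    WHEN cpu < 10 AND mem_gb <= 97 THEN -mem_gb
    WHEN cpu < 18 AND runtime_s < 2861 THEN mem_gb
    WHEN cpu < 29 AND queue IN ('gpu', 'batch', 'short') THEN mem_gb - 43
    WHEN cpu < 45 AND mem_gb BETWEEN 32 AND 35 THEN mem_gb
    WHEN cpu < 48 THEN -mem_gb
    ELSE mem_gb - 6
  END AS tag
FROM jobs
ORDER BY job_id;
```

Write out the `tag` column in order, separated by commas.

job_id=50: cpu < 18 AND runtime_s < 2861 → 225
job_id=51: ELSE → 39
job_id=52: cpu < 10 AND mem_gb <= 97 → -1
job_id=53: cpu < 18 AND runtime_s < 2861 → 234
job_id=54: cpu < 29 AND queue IN ('gpu', 'batch', 'short') → 103
job_id=55: ELSE → 165
job_id=56: ELSE → 37
job_id=57: cpu < 48 → -242
job_id=58: cpu < 29 AND queue IN ('gpu', 'batch', 'short') → 184
job_id=59: cpu < 48 → -248
job_id=60: cpu < 45 AND mem_gb BETWEEN 32 AND 35 → 35
job_id=61: cpu < 18 AND runtime_s < 2861 → 172
job_id=62: cpu < 29 AND queue IN ('gpu', 'batch', 'short') → 144
job_id=63: cpu < 18 AND runtime_s < 2861 → 140

225, 39, -1, 234, 103, 165, 37, -242, 184, -248, 35, 172, 144, 140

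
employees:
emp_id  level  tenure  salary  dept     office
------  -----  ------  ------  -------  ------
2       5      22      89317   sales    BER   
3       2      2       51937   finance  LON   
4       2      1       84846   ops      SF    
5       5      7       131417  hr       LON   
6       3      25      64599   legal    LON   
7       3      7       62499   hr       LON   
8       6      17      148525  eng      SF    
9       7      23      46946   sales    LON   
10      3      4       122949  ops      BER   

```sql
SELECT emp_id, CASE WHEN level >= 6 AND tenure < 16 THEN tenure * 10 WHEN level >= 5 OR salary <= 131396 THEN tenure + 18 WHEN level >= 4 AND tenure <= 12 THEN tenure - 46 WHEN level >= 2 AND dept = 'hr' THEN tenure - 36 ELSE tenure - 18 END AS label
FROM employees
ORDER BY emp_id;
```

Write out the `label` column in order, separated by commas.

emp_id=2: level >= 5 OR salary <= 131396 → 40
emp_id=3: level >= 5 OR salary <= 131396 → 20
emp_id=4: level >= 5 OR salary <= 131396 → 19
emp_id=5: level >= 5 OR salary <= 131396 → 25
emp_id=6: level >= 5 OR salary <= 131396 → 43
emp_id=7: level >= 5 OR salary <= 131396 → 25
emp_id=8: level >= 5 OR salary <= 131396 → 35
emp_id=9: level >= 5 OR salary <= 131396 → 41
emp_id=10: level >= 5 OR salary <= 131396 → 22

40, 20, 19, 25, 43, 25, 35, 41, 22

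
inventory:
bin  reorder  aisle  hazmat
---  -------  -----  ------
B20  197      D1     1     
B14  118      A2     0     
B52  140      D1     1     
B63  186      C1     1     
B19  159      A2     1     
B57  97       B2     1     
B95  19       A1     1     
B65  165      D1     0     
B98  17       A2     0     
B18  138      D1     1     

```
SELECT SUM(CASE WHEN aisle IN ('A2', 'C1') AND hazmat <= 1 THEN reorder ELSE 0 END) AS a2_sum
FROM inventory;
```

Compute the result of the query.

bin=B20: ✗
bin=B14: ✓ → 118
bin=B52: ✗
bin=B63: ✓ → 186
bin=B19: ✓ → 159
bin=B57: ✗
bin=B95: ✗
bin=B65: ✗
bin=B98: ✓ → 17
bin=B18: ✗
a2_sum = 118 + 186 + 159 + 17 = 480

480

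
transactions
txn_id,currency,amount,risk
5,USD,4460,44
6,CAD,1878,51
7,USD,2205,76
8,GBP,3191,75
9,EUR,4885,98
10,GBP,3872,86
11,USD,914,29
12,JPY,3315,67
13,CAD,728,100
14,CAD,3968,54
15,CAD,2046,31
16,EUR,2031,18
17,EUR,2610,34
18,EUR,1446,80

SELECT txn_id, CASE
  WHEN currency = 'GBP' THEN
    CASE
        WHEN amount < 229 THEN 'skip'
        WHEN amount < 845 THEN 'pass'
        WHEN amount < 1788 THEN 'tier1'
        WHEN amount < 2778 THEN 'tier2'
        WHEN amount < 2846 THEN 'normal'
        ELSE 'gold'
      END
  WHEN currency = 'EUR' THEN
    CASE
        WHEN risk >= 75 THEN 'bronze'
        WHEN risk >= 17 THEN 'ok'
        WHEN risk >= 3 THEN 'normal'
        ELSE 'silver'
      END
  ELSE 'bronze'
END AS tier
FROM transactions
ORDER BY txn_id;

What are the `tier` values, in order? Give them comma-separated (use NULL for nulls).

txn_id=5: currency='USD' → outer ELSE → bronze
txn_id=6: currency='CAD' → outer ELSE → bronze
txn_id=7: currency='USD' → outer ELSE → bronze
txn_id=8: currency='GBP' → inner[ELSE] → gold
txn_id=9: currency='EUR' → inner[risk >= 75] → bronze
txn_id=10: currency='GBP' → inner[ELSE] → gold
txn_id=11: currency='USD' → outer ELSE → bronze
txn_id=12: currency='JPY' → outer ELSE → bronze
txn_id=13: currency='CAD' → outer ELSE → bronze
txn_id=14: currency='CAD' → outer ELSE → bronze
txn_id=15: currency='CAD' → outer ELSE → bronze
txn_id=16: currency='EUR' → inner[risk >= 17] → ok
txn_id=17: currency='EUR' → inner[risk >= 17] → ok
txn_id=18: currency='EUR' → inner[risk >= 75] → bronze

bronze, bronze, bronze, gold, bronze, gold, bronze, bronze, bronze, bronze, bronze, ok, ok, bronze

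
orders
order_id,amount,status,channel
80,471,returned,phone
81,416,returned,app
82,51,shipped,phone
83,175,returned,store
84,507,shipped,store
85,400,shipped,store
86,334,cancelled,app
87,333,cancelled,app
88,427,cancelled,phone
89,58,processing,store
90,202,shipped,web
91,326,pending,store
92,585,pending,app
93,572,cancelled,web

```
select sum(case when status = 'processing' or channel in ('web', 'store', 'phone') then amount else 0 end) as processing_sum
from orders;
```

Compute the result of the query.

3189

order_id=80: ✓ → 471
order_id=81: ✗
order_id=82: ✓ → 51
order_id=83: ✓ → 175
order_id=84: ✓ → 507
order_id=85: ✓ → 400
order_id=86: ✗
order_id=87: ✗
order_id=88: ✓ → 427
order_id=89: ✓ → 58
order_id=90: ✓ → 202
order_id=91: ✓ → 326
order_id=92: ✗
order_id=93: ✓ → 572
processing_sum = 471 + 51 + 175 + 507 + 400 + 427 + 58 + 202 + 326 + 572 = 3189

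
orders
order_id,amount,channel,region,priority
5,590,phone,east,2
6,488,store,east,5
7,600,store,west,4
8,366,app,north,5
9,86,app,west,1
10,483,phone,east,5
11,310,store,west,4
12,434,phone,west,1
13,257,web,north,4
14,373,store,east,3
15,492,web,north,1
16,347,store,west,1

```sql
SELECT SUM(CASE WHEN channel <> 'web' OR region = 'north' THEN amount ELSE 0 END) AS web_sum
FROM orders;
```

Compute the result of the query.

order_id=5: ✓ → 590
order_id=6: ✓ → 488
order_id=7: ✓ → 600
order_id=8: ✓ → 366
order_id=9: ✓ → 86
order_id=10: ✓ → 483
order_id=11: ✓ → 310
order_id=12: ✓ → 434
order_id=13: ✓ → 257
order_id=14: ✓ → 373
order_id=15: ✓ → 492
order_id=16: ✓ → 347
web_sum = 590 + 488 + 600 + 366 + 86 + 483 + 310 + 434 + 257 + 373 + 492 + 347 = 4826

4826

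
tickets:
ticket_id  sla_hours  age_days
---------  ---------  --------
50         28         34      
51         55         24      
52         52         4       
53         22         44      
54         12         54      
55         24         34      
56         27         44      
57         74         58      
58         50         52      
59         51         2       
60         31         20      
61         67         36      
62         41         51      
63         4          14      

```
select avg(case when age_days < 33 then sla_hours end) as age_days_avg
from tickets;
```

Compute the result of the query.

38.6

ticket_id=50: ✗
ticket_id=51: ✓ → 55
ticket_id=52: ✓ → 52
ticket_id=53: ✗
ticket_id=54: ✗
ticket_id=55: ✗
ticket_id=56: ✗
ticket_id=57: ✗
ticket_id=58: ✗
ticket_id=59: ✓ → 51
ticket_id=60: ✓ → 31
ticket_id=61: ✗
ticket_id=62: ✗
ticket_id=63: ✓ → 4
age_days_avg = (55 + 52 + 51 + 31 + 4) / 5 = 38.6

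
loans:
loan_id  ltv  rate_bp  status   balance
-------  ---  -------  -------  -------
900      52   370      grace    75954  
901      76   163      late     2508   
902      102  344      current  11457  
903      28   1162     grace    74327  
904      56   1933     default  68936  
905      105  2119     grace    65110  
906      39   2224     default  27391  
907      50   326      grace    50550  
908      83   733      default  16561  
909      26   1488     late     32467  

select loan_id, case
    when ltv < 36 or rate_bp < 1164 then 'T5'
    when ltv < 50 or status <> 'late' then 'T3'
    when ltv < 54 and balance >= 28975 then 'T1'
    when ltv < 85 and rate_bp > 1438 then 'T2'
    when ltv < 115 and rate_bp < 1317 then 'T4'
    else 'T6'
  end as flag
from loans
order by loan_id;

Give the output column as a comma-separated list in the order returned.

T5, T5, T5, T5, T3, T3, T3, T5, T5, T5

loan_id=900: ltv < 36 or rate_bp < 1164 → T5
loan_id=901: ltv < 36 or rate_bp < 1164 → T5
loan_id=902: ltv < 36 or rate_bp < 1164 → T5
loan_id=903: ltv < 36 or rate_bp < 1164 → T5
loan_id=904: ltv < 50 or status <> 'late' → T3
loan_id=905: ltv < 50 or status <> 'late' → T3
loan_id=906: ltv < 50 or status <> 'late' → T3
loan_id=907: ltv < 36 or rate_bp < 1164 → T5
loan_id=908: ltv < 36 or rate_bp < 1164 → T5
loan_id=909: ltv < 36 or rate_bp < 1164 → T5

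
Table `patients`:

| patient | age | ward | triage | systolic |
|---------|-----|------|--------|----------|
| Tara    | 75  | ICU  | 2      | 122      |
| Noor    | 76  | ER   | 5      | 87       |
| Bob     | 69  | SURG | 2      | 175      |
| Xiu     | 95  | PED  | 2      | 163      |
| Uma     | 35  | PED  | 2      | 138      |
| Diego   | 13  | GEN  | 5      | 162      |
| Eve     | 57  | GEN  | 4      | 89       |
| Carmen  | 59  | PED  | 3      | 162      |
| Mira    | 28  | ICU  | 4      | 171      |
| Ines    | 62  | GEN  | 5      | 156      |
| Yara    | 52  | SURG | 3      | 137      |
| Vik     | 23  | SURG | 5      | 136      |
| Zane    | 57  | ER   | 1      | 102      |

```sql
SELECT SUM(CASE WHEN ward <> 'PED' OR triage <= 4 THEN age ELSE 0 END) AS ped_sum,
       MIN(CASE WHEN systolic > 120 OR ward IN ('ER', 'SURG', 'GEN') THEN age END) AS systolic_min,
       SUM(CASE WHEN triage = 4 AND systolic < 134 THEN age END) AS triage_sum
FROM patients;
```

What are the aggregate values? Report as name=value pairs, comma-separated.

[ped_sum: ward <> 'PED' OR triage <= 4]
patient=Tara: ✓ → 75
patient=Noor: ✓ → 76
patient=Bob: ✓ → 69
patient=Xiu: ✓ → 95
patient=Uma: ✓ → 35
patient=Diego: ✓ → 13
patient=Eve: ✓ → 57
patient=Carmen: ✓ → 59
patient=Mira: ✓ → 28
patient=Ines: ✓ → 62
patient=Yara: ✓ → 52
patient=Vik: ✓ → 23
patient=Zane: ✓ → 57
ped_sum = 75 + 76 + 69 + 95 + 35 + 13 + 57 + 59 + 28 + 62 + 52 + 23 + 57 = 701
—
[systolic_min: systolic > 120 OR ward IN ('ER', 'SURG', 'GEN')]
patient=Tara: ✓ → 75
patient=Noor: ✓ → 76
patient=Bob: ✓ → 69
patient=Xiu: ✓ → 95
patient=Uma: ✓ → 35
patient=Diego: ✓ → 13
patient=Eve: ✓ → 57
patient=Carmen: ✓ → 59
patient=Mira: ✓ → 28
patient=Ines: ✓ → 62
patient=Yara: ✓ → 52
patient=Vik: ✓ → 23
patient=Zane: ✓ → 57
systolic_min = MIN(75, 76, 69, 95, 35, 13, 57, 59, 28, 62, 52, 23, 57) = 13
—
[triage_sum: triage = 4 AND systolic < 134]
patient=Tara: ✗
patient=Noor: ✗
patient=Bob: ✗
patient=Xiu: ✗
patient=Uma: ✗
patient=Diego: ✗
patient=Eve: ✓ → 57
patient=Carmen: ✗
patient=Mira: ✗
patient=Ines: ✗
patient=Yara: ✗
patient=Vik: ✗
patient=Zane: ✗
triage_sum = 57

ped_sum=701, systolic_min=13, triage_sum=57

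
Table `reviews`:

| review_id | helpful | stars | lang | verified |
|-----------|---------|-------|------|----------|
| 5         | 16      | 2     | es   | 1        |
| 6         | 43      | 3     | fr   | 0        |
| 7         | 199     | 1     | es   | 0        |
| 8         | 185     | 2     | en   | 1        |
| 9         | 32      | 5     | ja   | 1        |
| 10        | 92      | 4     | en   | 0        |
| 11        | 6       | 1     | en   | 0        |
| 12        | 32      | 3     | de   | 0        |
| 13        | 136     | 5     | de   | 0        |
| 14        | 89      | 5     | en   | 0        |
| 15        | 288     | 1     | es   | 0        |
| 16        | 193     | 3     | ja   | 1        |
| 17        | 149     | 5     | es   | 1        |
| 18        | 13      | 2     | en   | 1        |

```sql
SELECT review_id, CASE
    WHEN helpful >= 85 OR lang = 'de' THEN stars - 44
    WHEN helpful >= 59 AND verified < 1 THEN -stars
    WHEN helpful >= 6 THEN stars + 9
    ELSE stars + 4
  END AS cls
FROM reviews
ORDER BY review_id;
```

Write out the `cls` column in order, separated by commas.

review_id=5: helpful >= 6 → 11
review_id=6: helpful >= 6 → 12
review_id=7: helpful >= 85 OR lang = 'de' → -43
review_id=8: helpful >= 85 OR lang = 'de' → -42
review_id=9: helpful >= 6 → 14
review_id=10: helpful >= 85 OR lang = 'de' → -40
review_id=11: helpful >= 6 → 10
review_id=12: helpful >= 85 OR lang = 'de' → -41
review_id=13: helpful >= 85 OR lang = 'de' → -39
review_id=14: helpful >= 85 OR lang = 'de' → -39
review_id=15: helpful >= 85 OR lang = 'de' → -43
review_id=16: helpful >= 85 OR lang = 'de' → -41
review_id=17: helpful >= 85 OR lang = 'de' → -39
review_id=18: helpful >= 6 → 11

11, 12, -43, -42, 14, -40, 10, -41, -39, -39, -43, -41, -39, 11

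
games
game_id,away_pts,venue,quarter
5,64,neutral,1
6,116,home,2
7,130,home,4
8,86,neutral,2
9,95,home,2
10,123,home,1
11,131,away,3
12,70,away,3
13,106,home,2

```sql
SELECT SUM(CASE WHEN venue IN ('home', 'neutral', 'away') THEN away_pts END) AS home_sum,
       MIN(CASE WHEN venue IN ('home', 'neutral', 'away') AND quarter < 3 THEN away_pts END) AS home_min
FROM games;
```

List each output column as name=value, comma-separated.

home_sum=921, home_min=64

[home_sum: venue IN ('home', 'neutral', 'away')]
game_id=5: ✓ → 64
game_id=6: ✓ → 116
game_id=7: ✓ → 130
game_id=8: ✓ → 86
game_id=9: ✓ → 95
game_id=10: ✓ → 123
game_id=11: ✓ → 131
game_id=12: ✓ → 70
game_id=13: ✓ → 106
home_sum = 64 + 116 + 130 + 86 + 95 + 123 + 131 + 70 + 106 = 921
—
[home_min: venue IN ('home', 'neutral', 'away') AND quarter < 3]
game_id=5: ✓ → 64
game_id=6: ✓ → 116
game_id=7: ✗
game_id=8: ✓ → 86
game_id=9: ✓ → 95
game_id=10: ✓ → 123
game_id=11: ✗
game_id=12: ✗
game_id=13: ✓ → 106
home_min = MIN(64, 116, 86, 95, 123, 106) = 64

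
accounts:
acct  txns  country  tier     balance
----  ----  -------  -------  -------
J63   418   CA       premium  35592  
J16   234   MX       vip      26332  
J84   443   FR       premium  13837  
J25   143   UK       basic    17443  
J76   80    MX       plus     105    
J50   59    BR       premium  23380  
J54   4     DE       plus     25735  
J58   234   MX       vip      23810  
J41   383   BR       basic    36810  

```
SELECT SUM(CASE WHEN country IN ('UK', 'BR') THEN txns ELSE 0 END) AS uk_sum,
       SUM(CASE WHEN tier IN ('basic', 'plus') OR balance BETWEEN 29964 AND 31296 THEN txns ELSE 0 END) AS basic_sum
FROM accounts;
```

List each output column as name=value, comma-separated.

uk_sum=585, basic_sum=610

[uk_sum: country IN ('UK', 'BR')]
acct=J63: ✗
acct=J16: ✗
acct=J84: ✗
acct=J25: ✓ → 143
acct=J76: ✗
acct=J50: ✓ → 59
acct=J54: ✗
acct=J58: ✗
acct=J41: ✓ → 383
uk_sum = 143 + 59 + 383 = 585
—
[basic_sum: tier IN ('basic', 'plus') OR balance BETWEEN 29964 AND 31296]
acct=J63: ✗
acct=J16: ✗
acct=J84: ✗
acct=J25: ✓ → 143
acct=J76: ✓ → 80
acct=J50: ✗
acct=J54: ✓ → 4
acct=J58: ✗
acct=J41: ✓ → 383
basic_sum = 143 + 80 + 4 + 383 = 610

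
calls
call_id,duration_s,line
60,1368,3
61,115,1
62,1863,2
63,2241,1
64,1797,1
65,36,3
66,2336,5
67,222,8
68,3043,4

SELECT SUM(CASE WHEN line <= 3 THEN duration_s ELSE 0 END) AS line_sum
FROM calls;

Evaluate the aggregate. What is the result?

7420

call_id=60: ✓ → 1368
call_id=61: ✓ → 115
call_id=62: ✓ → 1863
call_id=63: ✓ → 2241
call_id=64: ✓ → 1797
call_id=65: ✓ → 36
call_id=66: ✗
call_id=67: ✗
call_id=68: ✗
line_sum = 1368 + 115 + 1863 + 2241 + 1797 + 36 = 7420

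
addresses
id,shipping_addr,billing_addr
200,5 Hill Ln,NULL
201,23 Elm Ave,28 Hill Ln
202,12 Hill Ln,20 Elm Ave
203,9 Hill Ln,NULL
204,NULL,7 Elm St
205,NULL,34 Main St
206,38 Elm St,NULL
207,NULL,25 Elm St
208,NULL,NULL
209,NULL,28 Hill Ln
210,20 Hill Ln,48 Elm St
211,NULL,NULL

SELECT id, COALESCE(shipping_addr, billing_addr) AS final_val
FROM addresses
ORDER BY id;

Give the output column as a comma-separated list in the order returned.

5 Hill Ln, 23 Elm Ave, 12 Hill Ln, 9 Hill Ln, 7 Elm St, 34 Main St, 38 Elm St, 25 Elm St, NULL, 28 Hill Ln, 20 Hill Ln, NULL

id=200: shipping_addr=5 Hill Ln → 5 Hill Ln
id=201: shipping_addr=23 Elm Ave → 23 Elm Ave
id=202: shipping_addr=12 Hill Ln → 12 Hill Ln
id=203: shipping_addr=9 Hill Ln → 9 Hill Ln
id=204: shipping_addr=NULL, billing_addr=7 Elm St → 7 Elm St
id=205: shipping_addr=NULL, billing_addr=34 Main St → 34 Main St
id=206: shipping_addr=38 Elm St → 38 Elm St
id=207: shipping_addr=NULL, billing_addr=25 Elm St → 25 Elm St
id=208: shipping_addr=NULL, billing_addr=NULL (all NULL) → NULL
id=209: shipping_addr=NULL, billing_addr=28 Hill Ln → 28 Hill Ln
id=210: shipping_addr=20 Hill Ln → 20 Hill Ln
id=211: shipping_addr=NULL, billing_addr=NULL (all NULL) → NULL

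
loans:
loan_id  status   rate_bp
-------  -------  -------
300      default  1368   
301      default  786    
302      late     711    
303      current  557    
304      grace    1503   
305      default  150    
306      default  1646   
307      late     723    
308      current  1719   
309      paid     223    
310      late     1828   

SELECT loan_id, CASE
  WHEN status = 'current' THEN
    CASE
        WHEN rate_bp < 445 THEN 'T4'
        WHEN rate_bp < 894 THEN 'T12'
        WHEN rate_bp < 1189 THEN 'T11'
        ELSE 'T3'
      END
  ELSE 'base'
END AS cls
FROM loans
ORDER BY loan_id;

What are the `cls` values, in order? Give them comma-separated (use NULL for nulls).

loan_id=300: status='default' → outer ELSE → base
loan_id=301: status='default' → outer ELSE → base
loan_id=302: status='late' → outer ELSE → base
loan_id=303: status='current' → inner[rate_bp < 894] → T12
loan_id=304: status='grace' → outer ELSE → base
loan_id=305: status='default' → outer ELSE → base
loan_id=306: status='default' → outer ELSE → base
loan_id=307: status='late' → outer ELSE → base
loan_id=308: status='current' → inner[ELSE] → T3
loan_id=309: status='paid' → outer ELSE → base
loan_id=310: status='late' → outer ELSE → base

base, base, base, T12, base, base, base, base, T3, base, base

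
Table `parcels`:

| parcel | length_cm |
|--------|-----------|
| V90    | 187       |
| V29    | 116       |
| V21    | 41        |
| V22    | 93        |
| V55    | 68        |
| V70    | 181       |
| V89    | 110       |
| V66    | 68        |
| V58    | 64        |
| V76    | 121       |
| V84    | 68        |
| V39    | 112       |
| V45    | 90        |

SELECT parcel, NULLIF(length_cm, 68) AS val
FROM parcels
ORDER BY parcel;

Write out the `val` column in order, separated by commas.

parcel=V21: length_cm=41 vs 68: differ → 41
parcel=V22: length_cm=93 vs 68: differ → 93
parcel=V29: length_cm=116 vs 68: differ → 116
parcel=V39: length_cm=112 vs 68: differ → 112
parcel=V45: length_cm=90 vs 68: differ → 90
parcel=V55: length_cm=68 vs 68: equal → NULL
parcel=V58: length_cm=64 vs 68: differ → 64
parcel=V66: length_cm=68 vs 68: equal → NULL
parcel=V70: length_cm=181 vs 68: differ → 181
parcel=V76: length_cm=121 vs 68: differ → 121
parcel=V84: length_cm=68 vs 68: equal → NULL
parcel=V89: length_cm=110 vs 68: differ → 110
parcel=V90: length_cm=187 vs 68: differ → 187

41, 93, 116, 112, 90, NULL, 64, NULL, 181, 121, NULL, 110, 187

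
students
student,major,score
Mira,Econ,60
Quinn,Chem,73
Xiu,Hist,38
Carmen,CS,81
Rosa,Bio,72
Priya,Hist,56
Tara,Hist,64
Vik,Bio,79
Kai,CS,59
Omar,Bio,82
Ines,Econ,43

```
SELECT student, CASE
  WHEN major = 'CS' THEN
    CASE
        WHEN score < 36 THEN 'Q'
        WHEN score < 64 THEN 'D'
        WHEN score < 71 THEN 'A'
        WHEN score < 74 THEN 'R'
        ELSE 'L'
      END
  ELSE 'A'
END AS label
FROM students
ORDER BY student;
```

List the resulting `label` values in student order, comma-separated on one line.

student=Carmen: major='CS' → inner[ELSE] → L
student=Ines: major='Econ' → outer ELSE → A
student=Kai: major='CS' → inner[score < 64] → D
student=Mira: major='Econ' → outer ELSE → A
student=Omar: major='Bio' → outer ELSE → A
student=Priya: major='Hist' → outer ELSE → A
student=Quinn: major='Chem' → outer ELSE → A
student=Rosa: major='Bio' → outer ELSE → A
student=Tara: major='Hist' → outer ELSE → A
student=Vik: major='Bio' → outer ELSE → A
student=Xiu: major='Hist' → outer ELSE → A

L, A, D, A, A, A, A, A, A, A, A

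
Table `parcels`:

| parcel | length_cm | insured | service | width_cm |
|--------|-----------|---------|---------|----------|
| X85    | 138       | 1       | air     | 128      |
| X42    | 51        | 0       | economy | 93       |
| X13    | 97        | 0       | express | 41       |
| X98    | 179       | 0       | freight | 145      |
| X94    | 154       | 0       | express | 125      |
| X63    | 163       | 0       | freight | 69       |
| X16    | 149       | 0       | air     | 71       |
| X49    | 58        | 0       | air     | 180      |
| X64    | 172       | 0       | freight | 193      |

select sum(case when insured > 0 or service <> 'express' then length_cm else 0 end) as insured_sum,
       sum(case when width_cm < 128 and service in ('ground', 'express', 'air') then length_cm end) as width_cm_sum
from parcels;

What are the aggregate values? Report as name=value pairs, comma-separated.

[insured_sum: insured > 0 or service <> 'express']
parcel=X85: ✓ → 138
parcel=X42: ✓ → 51
parcel=X13: ✗
parcel=X98: ✓ → 179
parcel=X94: ✗
parcel=X63: ✓ → 163
parcel=X16: ✓ → 149
parcel=X49: ✓ → 58
parcel=X64: ✓ → 172
insured_sum = 138 + 51 + 179 + 163 + 149 + 58 + 172 = 910
—
[width_cm_sum: width_cm < 128 and service in ('ground', 'express', 'air')]
parcel=X85: ✗
parcel=X42: ✗
parcel=X13: ✓ → 97
parcel=X98: ✗
parcel=X94: ✓ → 154
parcel=X63: ✗
parcel=X16: ✓ → 149
parcel=X49: ✗
parcel=X64: ✗
width_cm_sum = 97 + 154 + 149 = 400

insured_sum=910, width_cm_sum=400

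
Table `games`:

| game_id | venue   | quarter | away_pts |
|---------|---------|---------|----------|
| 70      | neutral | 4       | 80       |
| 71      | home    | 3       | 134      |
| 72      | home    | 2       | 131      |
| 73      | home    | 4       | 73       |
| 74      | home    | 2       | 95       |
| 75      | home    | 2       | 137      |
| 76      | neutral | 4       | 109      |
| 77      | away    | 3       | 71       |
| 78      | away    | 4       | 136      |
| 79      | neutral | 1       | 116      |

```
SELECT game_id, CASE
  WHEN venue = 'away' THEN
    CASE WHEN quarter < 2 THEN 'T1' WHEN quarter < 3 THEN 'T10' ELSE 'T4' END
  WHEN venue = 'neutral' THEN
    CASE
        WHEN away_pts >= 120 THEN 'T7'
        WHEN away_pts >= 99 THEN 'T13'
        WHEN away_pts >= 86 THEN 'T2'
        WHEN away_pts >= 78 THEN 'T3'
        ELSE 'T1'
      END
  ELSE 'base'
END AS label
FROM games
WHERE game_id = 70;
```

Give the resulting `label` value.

T3

game_id = 70: venue=neutral, quarter=4, away_pts=80.
venue='neutral' → inner[away_pts >= 78] → T3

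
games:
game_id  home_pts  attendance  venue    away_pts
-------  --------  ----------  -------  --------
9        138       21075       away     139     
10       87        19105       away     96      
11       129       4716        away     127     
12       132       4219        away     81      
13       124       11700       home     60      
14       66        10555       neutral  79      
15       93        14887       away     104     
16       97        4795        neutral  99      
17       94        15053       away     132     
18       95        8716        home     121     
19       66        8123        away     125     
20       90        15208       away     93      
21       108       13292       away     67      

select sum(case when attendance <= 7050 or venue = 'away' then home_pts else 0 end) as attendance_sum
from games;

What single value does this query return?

1034

game_id=9: ✓ → 138
game_id=10: ✓ → 87
game_id=11: ✓ → 129
game_id=12: ✓ → 132
game_id=13: ✗
game_id=14: ✗
game_id=15: ✓ → 93
game_id=16: ✓ → 97
game_id=17: ✓ → 94
game_id=18: ✗
game_id=19: ✓ → 66
game_id=20: ✓ → 90
game_id=21: ✓ → 108
attendance_sum = 138 + 87 + 129 + 132 + 93 + 97 + 94 + 66 + 90 + 108 = 1034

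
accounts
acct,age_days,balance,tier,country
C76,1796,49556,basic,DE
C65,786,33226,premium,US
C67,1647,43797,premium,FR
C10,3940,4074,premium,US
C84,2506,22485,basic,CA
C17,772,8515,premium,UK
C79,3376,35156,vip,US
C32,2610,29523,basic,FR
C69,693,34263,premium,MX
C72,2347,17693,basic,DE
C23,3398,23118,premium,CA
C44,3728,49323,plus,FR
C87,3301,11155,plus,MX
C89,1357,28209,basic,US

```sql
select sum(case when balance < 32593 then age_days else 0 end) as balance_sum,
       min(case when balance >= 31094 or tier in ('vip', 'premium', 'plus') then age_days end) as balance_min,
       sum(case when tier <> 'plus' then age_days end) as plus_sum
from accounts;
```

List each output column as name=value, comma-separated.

[balance_sum: balance < 32593]
acct=C76: ✗
acct=C65: ✗
acct=C67: ✗
acct=C10: ✓ → 3940
acct=C84: ✓ → 2506
acct=C17: ✓ → 772
acct=C79: ✗
acct=C32: ✓ → 2610
acct=C69: ✗
acct=C72: ✓ → 2347
acct=C23: ✓ → 3398
acct=C44: ✗
acct=C87: ✓ → 3301
acct=C89: ✓ → 1357
balance_sum = 3940 + 2506 + 772 + 2610 + 2347 + 3398 + 3301 + 1357 = 20231
—
[balance_min: balance >= 31094 or tier in ('vip', 'premium', 'plus')]
acct=C76: ✓ → 1796
acct=C65: ✓ → 786
acct=C67: ✓ → 1647
acct=C10: ✓ → 3940
acct=C84: ✗
acct=C17: ✓ → 772
acct=C79: ✓ → 3376
acct=C32: ✗
acct=C69: ✓ → 693
acct=C72: ✗
acct=C23: ✓ → 3398
acct=C44: ✓ → 3728
acct=C87: ✓ → 3301
acct=C89: ✗
balance_min = MIN(1796, 786, 1647, 3940, 772, 3376, 693, 3398, 3728, 3301) = 693
—
[plus_sum: tier <> 'plus']
acct=C76: ✓ → 1796
acct=C65: ✓ → 786
acct=C67: ✓ → 1647
acct=C10: ✓ → 3940
acct=C84: ✓ → 2506
acct=C17: ✓ → 772
acct=C79: ✓ → 3376
acct=C32: ✓ → 2610
acct=C69: ✓ → 693
acct=C72: ✓ → 2347
acct=C23: ✓ → 3398
acct=C44: ✗
acct=C87: ✗
acct=C89: ✓ → 1357
plus_sum = 1796 + 786 + 1647 + 3940 + 2506 + 772 + 3376 + 2610 + 693 + 2347 + 3398 + 1357 = 25228

balance_sum=20231, balance_min=693, plus_sum=25228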